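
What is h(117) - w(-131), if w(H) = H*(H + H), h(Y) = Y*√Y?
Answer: -34322 + 351*√13 ≈ -33056.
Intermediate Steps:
h(Y) = Y^(3/2)
w(H) = 2*H² (w(H) = H*(2*H) = 2*H²)
h(117) - w(-131) = 117^(3/2) - 2*(-131)² = 351*√13 - 2*17161 = 351*√13 - 1*34322 = 351*√13 - 34322 = -34322 + 351*√13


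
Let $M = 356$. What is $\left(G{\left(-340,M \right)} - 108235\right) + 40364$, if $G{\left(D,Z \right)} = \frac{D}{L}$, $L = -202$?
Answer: $- \frac{6854801}{101} \approx -67869.0$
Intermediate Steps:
$G{\left(D,Z \right)} = - \frac{D}{202}$ ($G{\left(D,Z \right)} = \frac{D}{-202} = D \left(- \frac{1}{202}\right) = - \frac{D}{202}$)
$\left(G{\left(-340,M \right)} - 108235\right) + 40364 = \left(\left(- \frac{1}{202}\right) \left(-340\right) - 108235\right) + 40364 = \left(\frac{170}{101} - 108235\right) + 40364 = - \frac{10931565}{101} + 40364 = - \frac{6854801}{101}$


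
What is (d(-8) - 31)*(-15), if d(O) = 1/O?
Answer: 3735/8 ≈ 466.88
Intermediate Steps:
(d(-8) - 31)*(-15) = (1/(-8) - 31)*(-15) = (-⅛ - 31)*(-15) = -249/8*(-15) = 3735/8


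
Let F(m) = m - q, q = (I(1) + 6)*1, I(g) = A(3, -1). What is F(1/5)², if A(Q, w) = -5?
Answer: 16/25 ≈ 0.64000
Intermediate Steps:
I(g) = -5
q = 1 (q = (-5 + 6)*1 = 1*1 = 1)
F(m) = -1 + m (F(m) = m - 1*1 = m - 1 = -1 + m)
F(1/5)² = (-1 + 1/5)² = (-1 + 1*(⅕))² = (-1 + ⅕)² = (-⅘)² = 16/25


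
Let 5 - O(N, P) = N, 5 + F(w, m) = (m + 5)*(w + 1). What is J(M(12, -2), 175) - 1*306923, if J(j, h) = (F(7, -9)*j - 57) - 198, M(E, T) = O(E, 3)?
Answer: -306919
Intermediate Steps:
F(w, m) = -5 + (1 + w)*(5 + m) (F(w, m) = -5 + (m + 5)*(w + 1) = -5 + (5 + m)*(1 + w) = -5 + (1 + w)*(5 + m))
O(N, P) = 5 - N
M(E, T) = 5 - E
J(j, h) = -255 - 37*j (J(j, h) = ((-9 + 5*7 - 9*7)*j - 57) - 198 = ((-9 + 35 - 63)*j - 57) - 198 = (-37*j - 57) - 198 = (-57 - 37*j) - 198 = -255 - 37*j)
J(M(12, -2), 175) - 1*306923 = (-255 - 37*(5 - 1*12)) - 1*306923 = (-255 - 37*(5 - 12)) - 306923 = (-255 - 37*(-7)) - 306923 = (-255 + 259) - 306923 = 4 - 306923 = -306919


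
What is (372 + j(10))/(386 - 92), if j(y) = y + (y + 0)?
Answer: 4/3 ≈ 1.3333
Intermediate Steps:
j(y) = 2*y (j(y) = y + y = 2*y)
(372 + j(10))/(386 - 92) = (372 + 2*10)/(386 - 92) = (372 + 20)/294 = 392*(1/294) = 4/3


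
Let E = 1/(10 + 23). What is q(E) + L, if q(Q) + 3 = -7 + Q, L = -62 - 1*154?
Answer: -7457/33 ≈ -225.97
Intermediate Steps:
L = -216 (L = -62 - 154 = -216)
E = 1/33 ≈ 0.030303
q(Q) = -10 + Q (q(Q) = -3 + (-7 + Q) = -10 + Q)
q(E) + L = (-10 + 1/33) - 216 = -329/33 - 216 = -7457/33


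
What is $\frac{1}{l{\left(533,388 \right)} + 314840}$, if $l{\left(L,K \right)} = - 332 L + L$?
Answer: $\frac{1}{138417} \approx 7.2245 \cdot 10^{-6}$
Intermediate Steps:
$l{\left(L,K \right)} = - 331 L$
$\frac{1}{l{\left(533,388 \right)} + 314840} = \frac{1}{\left(-331\right) 533 + 314840} = \frac{1}{-176423 + 314840} = \frac{1}{138417}$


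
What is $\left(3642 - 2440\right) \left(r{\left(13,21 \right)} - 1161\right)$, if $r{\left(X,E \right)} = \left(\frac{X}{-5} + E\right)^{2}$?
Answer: $- \frac{24714322}{25} \approx -9.8857 \cdot 10^{5}$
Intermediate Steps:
$r{\left(X,E \right)} = \left(E - \frac{X}{5}\right)^{2}$ ($r{\left(X,E \right)} = \left(X \left(- \frac{1}{5}\right) + E\right)^{2} = \left(- \frac{X}{5} + E\right)^{2} = \left(E - \frac{X}{5}\right)^{2}$)
$\left(3642 - 2440\right) \left(r{\left(13,21 \right)} - 1161\right) = \left(3642 - 2440\right) \left(\frac{\left(\left(-1\right) 13 + 5 \cdot 21\right)^{2}}{25} - 1161\right) = 1202 \left(\frac{\left(-13 + 105\right)^{2}}{25} - 1161\right) = 1202 \left(\frac{92^{2}}{25} - 1161\right) = 1202 \left(\frac{1}{25} \cdot 8464 - 1161\right) = 1202 \left(\frac{8464}{25} - 1161\right) = 1202 \left(- \frac{20561}{25}\right) = - \frac{24714322}{25}$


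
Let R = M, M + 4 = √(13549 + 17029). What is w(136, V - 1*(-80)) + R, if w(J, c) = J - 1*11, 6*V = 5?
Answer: 121 + √30578 ≈ 295.87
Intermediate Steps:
V = ⅚ (V = (⅙)*5 = ⅚ ≈ 0.83333)
w(J, c) = -11 + J (w(J, c) = J - 11 = -11 + J)
M = -4 + √30578 (M = -4 + √(13549 + 17029) = -4 + √30578 ≈ 170.87)
R = -4 + √30578 ≈ 170.87
w(136, V - 1*(-80)) + R = (-11 + 136) + (-4 + √30578) = 125 + (-4 + √30578) = 121 + √30578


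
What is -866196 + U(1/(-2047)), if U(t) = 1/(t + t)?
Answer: -1734439/2 ≈ -8.6722e+5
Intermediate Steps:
U(t) = 1/(2*t)
-866196 + U(1/(-2047)) = -866196 + 1/(2*(1/(-2047))) = -866196 + 1/(2*(-1/2047)) = -866196 + (½)*(-2047) = -866196 - 2047/2 = -1734439/2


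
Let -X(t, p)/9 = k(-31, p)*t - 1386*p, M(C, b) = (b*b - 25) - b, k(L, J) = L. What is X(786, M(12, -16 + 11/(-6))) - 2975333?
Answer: 2243285/2 ≈ 1.1216e+6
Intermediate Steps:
M(C, b) = -25 + b**2 - b (M(C, b) = (b**2 - 25) - b = (-25 + b**2) - b = -25 + b**2 - b)
X(t, p) = 279*t + 12474*p (X(t, p) = -9*(-31*t - 1386*p) = -9*(-1386*p - 31*t) = 279*t + 12474*p)
X(786, M(12, -16 + 11/(-6))) - 2975333 = (279*786 + 12474*(-25 + (-16 + 11/(-6))**2 - (-16 + 11/(-6)))) - 2975333 = (219294 + 12474*(-25 + (-16 + 11*(-1/6))**2 - (-16 + 11*(-1/6)))) - 2975333 = (219294 + 12474*(-25 + (-16 - 11/6)**2 - (-16 - 11/6))) - 2975333 = (219294 + 12474*(-25 + (-107/6)**2 - 1*(-107/6))) - 2975333 = (219294 + 12474*(-25 + 11449/36 + 107/6)) - 2975333 = (219294 + 12474*(11191/36)) - 2975333 = (219294 + 7755363/2) - 2975333 = 8193951/2 - 2975333 = 2243285/2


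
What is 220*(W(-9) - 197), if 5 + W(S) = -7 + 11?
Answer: -43560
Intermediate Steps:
W(S) = -1 (W(S) = -5 + (-7 + 11) = -5 + 4 = -1)
220*(W(-9) - 197) = 220*(-1 - 197) = 220*(-198) = -43560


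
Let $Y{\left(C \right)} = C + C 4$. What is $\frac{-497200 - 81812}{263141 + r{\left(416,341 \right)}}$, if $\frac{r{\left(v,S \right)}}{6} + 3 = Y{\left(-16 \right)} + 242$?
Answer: $- \frac{579012}{264095} \approx -2.1924$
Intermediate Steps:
$Y{\left(C \right)} = 5 C$ ($Y{\left(C \right)} = C + 4 C = 5 C$)
$r{\left(v,S \right)} = 954$ ($r{\left(v,S \right)} = -18 + 6 \left(5 \left(-16\right) + 242\right) = -18 + 6 \left(-80 + 242\right) = -18 + 6 \cdot 162 = -18 + 972 = 954$)
$\frac{-497200 - 81812}{263141 + r{\left(416,341 \right)}} = \frac{-497200 - 81812}{263141 + 954} = - \frac{579012}{264095}$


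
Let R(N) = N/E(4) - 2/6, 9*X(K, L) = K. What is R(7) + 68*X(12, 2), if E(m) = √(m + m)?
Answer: 271/3 + 7*√2/4 ≈ 92.808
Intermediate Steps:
E(m) = √2*√m (E(m) = √(2*m) = √2*√m)
X(K, L) = K/9
R(N) = -⅓ + N*√2/4 (R(N) = N/((√2*√4)) - 2/6 = N/((√2*2)) - 2*⅙ = N/((2*√2)) - ⅓ = N*(√2/4) - ⅓ = N*√2/4 - ⅓ = -⅓ + N*√2/4)
R(7) + 68*X(12, 2) = (-⅓ + (¼)*7*√2) + 68*((⅑)*12) = (-⅓ + 7*√2/4) + 68*(4/3) = (-⅓ + 7*√2/4) + 272/3 = 271/3 + 7*√2/4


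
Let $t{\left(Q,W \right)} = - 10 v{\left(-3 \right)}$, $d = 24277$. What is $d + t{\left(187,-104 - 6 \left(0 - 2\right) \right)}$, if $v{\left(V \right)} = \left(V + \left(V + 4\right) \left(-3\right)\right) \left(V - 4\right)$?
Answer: $23857$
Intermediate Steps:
$v{\left(V \right)} = \left(-12 - 2 V\right) \left(-4 + V\right)$ ($v{\left(V \right)} = \left(V + \left(4 + V\right) \left(-3\right)\right) \left(-4 + V\right) = \left(V - \left(12 + 3 V\right)\right) \left(-4 + V\right) = \left(-12 - 2 V\right) \left(-4 + V\right)$)
$t{\left(Q,W \right)} = -420$ ($t{\left(Q,W \right)} = - 10 \left(48 - -12 - 2 \left(-3\right)^{2}\right) = - 10 \left(48 + 12 - 18\right) = \left(-10\right) 42 = -420$)
$d + t{\left(187,-104 - 6 \left(0 - 2\right) \right)} = 24277 - 420 = 23857$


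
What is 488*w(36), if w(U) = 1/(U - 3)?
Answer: 488/33 ≈ 14.788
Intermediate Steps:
w(U) = 1/(-3 + U)
488*w(36) = 488/(-3 + 36) = 488/33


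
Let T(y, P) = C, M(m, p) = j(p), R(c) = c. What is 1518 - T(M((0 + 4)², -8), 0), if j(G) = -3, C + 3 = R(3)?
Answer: 1518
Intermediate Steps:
C = 0 (C = -3 + 3 = 0)
M(m, p) = -3
T(y, P) = 0
1518 - T(M((0 + 4)², -8), 0) = 1518 - 1*0 = 1518 + 0 = 1518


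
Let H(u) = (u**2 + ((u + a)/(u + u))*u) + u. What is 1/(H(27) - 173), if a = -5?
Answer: 1/594 ≈ 0.0016835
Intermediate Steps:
H(u) = -5/2 + u**2 + 3*u/2 (H(u) = (u**2 + ((u - 5)/(u + u))*u) + u = (u**2 + ((-5 + u)/((2*u)))*u) + u = (u**2 + ((-5 + u)*(1/(2*u)))*u) + u = (u**2 + ((-5 + u)/(2*u))*u) + u = (u**2 + (-5/2 + u/2)) + u = (-5/2 + u**2 + u/2) + u = -5/2 + u**2 + 3*u/2)
1/(H(27) - 173) = 1/((-5/2 + 27**2 + (3/2)*27) - 173) = 1/((-5/2 + 729 + 81/2) - 173) = 1/(767 - 173) = 1/594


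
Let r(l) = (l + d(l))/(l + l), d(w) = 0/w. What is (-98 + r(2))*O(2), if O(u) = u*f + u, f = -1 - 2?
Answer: 390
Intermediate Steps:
d(w) = 0
f = -3
r(l) = ½ (r(l) = (l + 0)/(l + l) = l/((2*l)) = l*(1/(2*l)) = ½)
O(u) = -2*u (O(u) = u*(-3) + u = -3*u + u = -2*u)
(-98 + r(2))*O(2) = (-98 + ½)*(-2*2) = -195/2*(-4) = 390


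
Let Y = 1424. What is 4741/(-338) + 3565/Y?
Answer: -2773107/240656 ≈ -11.523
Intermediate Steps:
4741/(-338) + 3565/Y = 4741/(-338) + 3565/1424 = 4741*(-1/338) + 3565*(1/1424) = -4741/338 + 3565/1424 = -2773107/240656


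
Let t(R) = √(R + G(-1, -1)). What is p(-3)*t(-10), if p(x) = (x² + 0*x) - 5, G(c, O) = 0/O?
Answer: 4*I*√10 ≈ 12.649*I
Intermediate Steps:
G(c, O) = 0
p(x) = -5 + x² (p(x) = (x² + 0) - 5 = x² - 5 = -5 + x²)
t(R) = √R (t(R) = √(R + 0) = √R)
p(-3)*t(-10) = (-5 + (-3)²)*√(-10) = (-5 + 9)*(I*√10) = 4*(I*√10) = 4*I*√10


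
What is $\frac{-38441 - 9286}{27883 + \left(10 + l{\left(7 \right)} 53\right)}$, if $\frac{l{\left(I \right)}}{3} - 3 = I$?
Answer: $- \frac{47727}{29483} \approx -1.6188$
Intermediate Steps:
$l{\left(I \right)} = 9 + 3 I$
$\frac{-38441 - 9286}{27883 + \left(10 + l{\left(7 \right)} 53\right)} = \frac{-38441 - 9286}{27883 + \left(10 + \left(9 + 3 \cdot 7\right) 53\right)} = - \frac{47727}{27883 + \left(10 + \left(9 + 21\right) 53\right)} = - \frac{47727}{27883 + \left(10 + 30 \cdot 53\right)} = - \frac{47727}{27883 + \left(10 + 1590\right)} = - \frac{47727}{27883 + 1600} = - \frac{47727}{29483}$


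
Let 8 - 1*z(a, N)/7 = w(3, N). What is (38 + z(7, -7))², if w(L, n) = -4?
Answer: 14884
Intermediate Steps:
z(a, N) = 84 (z(a, N) = 56 - 7*(-4) = 56 + 28 = 84)
(38 + z(7, -7))² = (38 + 84)² = 122² = 14884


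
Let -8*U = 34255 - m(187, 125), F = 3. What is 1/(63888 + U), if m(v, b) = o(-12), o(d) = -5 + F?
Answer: 8/476847 ≈ 1.6777e-5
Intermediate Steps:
o(d) = -2 (o(d) = -5 + 3 = -2)
m(v, b) = -2
U = -34257/8 (U = -(34255 - 1*(-2))/8 = -(34255 + 2)/8 = -1/8*34257 = -34257/8 ≈ -4282.1)
1/(63888 + U) = 1/(63888 - 34257/8) = 1/(476847/8) = 8/476847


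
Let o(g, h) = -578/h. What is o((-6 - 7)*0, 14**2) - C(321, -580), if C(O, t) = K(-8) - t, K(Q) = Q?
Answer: -56345/98 ≈ -574.95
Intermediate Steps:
C(O, t) = -8 - t
o((-6 - 7)*0, 14**2) - C(321, -580) = -578/(14**2) - (-8 - 1*(-580)) = -578/196 - (-8 + 580) = -578*1/196 - 1*572 = -289/98 - 572 = -56345/98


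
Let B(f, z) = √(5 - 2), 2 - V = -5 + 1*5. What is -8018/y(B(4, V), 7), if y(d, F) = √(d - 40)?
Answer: 8018*I/√(40 - √3) ≈ 1296.1*I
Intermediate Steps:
V = 2 (V = 2 - (-5 + 1*5) = 2 - (-5 + 5) = 2 - 1*0 = 2 + 0 = 2)
B(f, z) = √3
y(d, F) = √(-40 + d)
-8018/y(B(4, V), 7) = -8018/√(-40 + √3)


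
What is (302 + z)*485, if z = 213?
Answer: 249775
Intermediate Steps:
(302 + z)*485 = (302 + 213)*485 = 515*485 = 249775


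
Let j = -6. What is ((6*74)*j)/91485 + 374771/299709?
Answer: 3720833351/3046541985 ≈ 1.2213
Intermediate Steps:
((6*74)*j)/91485 + 374771/299709 = ((6*74)*(-6))/91485 + 374771/299709 = (444*(-6))*(1/91485) + 374771*(1/299709) = -2664*1/91485 + 374771/299709 = -296/10165 + 374771/299709 = 3720833351/3046541985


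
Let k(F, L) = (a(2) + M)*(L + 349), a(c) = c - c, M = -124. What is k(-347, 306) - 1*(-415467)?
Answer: 334247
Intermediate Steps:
a(c) = 0
k(F, L) = -43276 - 124*L (k(F, L) = (0 - 124)*(L + 349) = -124*(349 + L) = -43276 - 124*L)
k(-347, 306) - 1*(-415467) = (-43276 - 124*306) - 1*(-415467) = (-43276 - 37944) + 415467 = -81220 + 415467 = 334247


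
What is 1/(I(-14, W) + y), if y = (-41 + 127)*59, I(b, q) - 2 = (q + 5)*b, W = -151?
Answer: 1/7120 ≈ 0.00014045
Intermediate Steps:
I(b, q) = 2 + b*(5 + q) (I(b, q) = 2 + (q + 5)*b = 2 + (5 + q)*b = 2 + b*(5 + q))
y = 5074 (y = 86*59 = 5074)
1/(I(-14, W) + y) = 1/((2 + 5*(-14) - 14*(-151)) + 5074) = 1/((2 - 70 + 2114) + 5074) = 1/(2046 + 5074) = 1/7120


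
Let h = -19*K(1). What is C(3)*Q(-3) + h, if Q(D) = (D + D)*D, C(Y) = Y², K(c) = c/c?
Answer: 143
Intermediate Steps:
K(c) = 1
h = -19 (h = -19*1 = -19)
Q(D) = 2*D² (Q(D) = (2*D)*D = 2*D²)
C(3)*Q(-3) + h = 3²*(2*(-3)²) - 19 = 9*(2*9) - 19 = 9*18 - 19 = 162 - 19 = 143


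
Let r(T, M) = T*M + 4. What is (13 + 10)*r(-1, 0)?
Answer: 92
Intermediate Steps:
r(T, M) = 4 + M*T (r(T, M) = M*T + 4 = 4 + M*T)
(13 + 10)*r(-1, 0) = (13 + 10)*(4 + 0*(-1)) = 23*(4 + 0) = 23*4 = 92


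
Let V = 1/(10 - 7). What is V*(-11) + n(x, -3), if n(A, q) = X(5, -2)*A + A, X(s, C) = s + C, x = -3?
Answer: -47/3 ≈ -15.667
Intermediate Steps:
X(s, C) = C + s
V = ⅓ (V = 1/3 = ⅓ ≈ 0.33333)
n(A, q) = 4*A (n(A, q) = (-2 + 5)*A + A = 3*A + A = 4*A)
V*(-11) + n(x, -3) = (⅓)*(-11) + 4*(-3) = -11/3 - 12 = -47/3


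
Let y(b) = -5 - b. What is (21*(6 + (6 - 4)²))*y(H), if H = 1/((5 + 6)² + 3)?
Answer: -65205/62 ≈ -1051.7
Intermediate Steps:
H = 1/124 (H = 1/(11² + 3) = 1/(121 + 3) = 1/124 ≈ 0.0080645)
(21*(6 + (6 - 4)²))*y(H) = (21*(6 + (6 - 4)²))*(-5 - 1*1/124) = (21*(6 + 2²))*(-5 - 1/124) = (21*(6 + 4))*(-621/124) = (21*10)*(-621/124) = 210*(-621/124) = -65205/62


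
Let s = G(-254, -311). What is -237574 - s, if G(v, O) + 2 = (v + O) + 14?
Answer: -237021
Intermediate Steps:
G(v, O) = 12 + O + v (G(v, O) = -2 + ((v + O) + 14) = -2 + ((O + v) + 14) = -2 + (14 + O + v) = 12 + O + v)
s = -553 (s = 12 - 311 - 254 = -553)
-237574 - s = -237574 - 1*(-553) = -237574 + 553 = -237021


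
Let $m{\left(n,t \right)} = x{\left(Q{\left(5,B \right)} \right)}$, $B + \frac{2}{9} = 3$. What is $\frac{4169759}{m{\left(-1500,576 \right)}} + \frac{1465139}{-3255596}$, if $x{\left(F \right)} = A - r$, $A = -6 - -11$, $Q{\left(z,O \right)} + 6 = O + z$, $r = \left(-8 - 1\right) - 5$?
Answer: $\frac{714474888617}{3255596} \approx 2.1946 \cdot 10^{5}$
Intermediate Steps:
$r = -14$ ($r = -9 - 5 = -14$)
$B = \frac{25}{9}$ ($B = - \frac{2}{9} + 3 = \frac{25}{9} \approx 2.7778$)
$Q{\left(z,O \right)} = -6 + O + z$ ($Q{\left(z,O \right)} = -6 + \left(O + z\right) = -6 + O + z$)
$A = 5$ ($A = -6 + 11 = 5$)
$x{\left(F \right)} = 19$ ($x{\left(F \right)} = 5 - -14 = 5 + 14 = 19$)
$m{\left(n,t \right)} = 19$
$\frac{4169759}{m{\left(-1500,576 \right)}} + \frac{1465139}{-3255596} = \frac{4169759}{19} + \frac{1465139}{-3255596} = 4169759 \cdot \frac{1}{19} + 1465139 \left(- \frac{1}{3255596}\right) = 219461 - \frac{1465139}{3255596} = \frac{714474888617}{3255596}$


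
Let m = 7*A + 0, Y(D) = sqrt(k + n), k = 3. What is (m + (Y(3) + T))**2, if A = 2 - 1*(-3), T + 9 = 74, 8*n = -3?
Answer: (400 + sqrt(42))**2/16 ≈ 10327.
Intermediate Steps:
n = -3/8 (n = (1/8)*(-3) = -3/8 ≈ -0.37500)
T = 65 (T = -9 + 74 = 65)
Y(D) = sqrt(42)/4 (Y(D) = sqrt(3 - 3/8) = sqrt(21/8) = sqrt(42)/4)
A = 5 (A = 2 + 3 = 5)
m = 35 (m = 7*5 + 0 = 35 + 0 = 35)
(m + (Y(3) + T))**2 = (35 + (sqrt(42)/4 + 65))**2 = (35 + (65 + sqrt(42)/4))**2 = (100 + sqrt(42)/4)**2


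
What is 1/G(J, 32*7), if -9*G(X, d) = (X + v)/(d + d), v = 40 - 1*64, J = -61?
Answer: 4032/85 ≈ 47.435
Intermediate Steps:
v = -24 (v = 40 - 64 = -24)
G(X, d) = -(-24 + X)/(18*d) (G(X, d) = -(X - 24)/(9*(d + d)) = -(-24 + X)/(9*(2*d)) = -(-24 + X)*1/(2*d)/9 = -(-24 + X)/(18*d))
1/G(J, 32*7) = 1/((24 - 1*(-61))/(18*((32*7)))) = 1/((1/18)*(24 + 61)/224) = 1/((1/18)*(1/224)*85) = 1/(85/4032) = 4032/85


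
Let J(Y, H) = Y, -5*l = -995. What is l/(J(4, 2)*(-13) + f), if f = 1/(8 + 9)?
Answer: -3383/883 ≈ -3.8313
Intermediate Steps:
l = 199 (l = -⅕*(-995) = 199)
f = 1/17 ≈ 0.058824
l/(J(4, 2)*(-13) + f) = 199/(4*(-13) + 1/17) = 199/(-52 + 1/17) = 199/(-883/17) = 199*(-17/883) = -3383/883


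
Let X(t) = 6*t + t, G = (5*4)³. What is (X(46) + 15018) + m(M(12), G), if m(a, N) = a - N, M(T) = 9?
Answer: 7349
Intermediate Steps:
G = 8000 (G = 20³ = 8000)
X(t) = 7*t
(X(46) + 15018) + m(M(12), G) = (7*46 + 15018) + (9 - 1*8000) = (322 + 15018) + (9 - 8000) = 15340 - 7991 = 7349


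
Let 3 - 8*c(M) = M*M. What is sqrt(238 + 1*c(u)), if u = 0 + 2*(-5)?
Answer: sqrt(3614)/4 ≈ 15.029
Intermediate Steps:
u = -10 (u = 0 - 10 = -10)
c(M) = 3/8 - M**2/8 (c(M) = 3/8 - M*M/8 = 3/8 - M**2/8)
sqrt(238 + 1*c(u)) = sqrt(238 + 1*(3/8 - 1/8*(-10)**2)) = sqrt(238 + 1*(3/8 - 1/8*100)) = sqrt(238 + 1*(3/8 - 25/2)) = sqrt(238 + 1*(-97/8)) = sqrt(238 - 97/8) = sqrt(1807/8) = sqrt(3614)/4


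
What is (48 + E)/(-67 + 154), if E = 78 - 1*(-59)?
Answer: 185/87 ≈ 2.1264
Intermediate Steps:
E = 137 (E = 78 + 59 = 137)
(48 + E)/(-67 + 154) = (48 + 137)/(-67 + 154) = 185/87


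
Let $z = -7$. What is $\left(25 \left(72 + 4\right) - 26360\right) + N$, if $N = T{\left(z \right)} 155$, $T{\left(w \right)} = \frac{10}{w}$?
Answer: $- \frac{172770}{7} \approx -24681.0$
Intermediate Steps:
$N = - \frac{1550}{7}$ ($N = \frac{10}{-7} \cdot 155 = 10 \left(- \frac{1}{7}\right) 155 = \left(- \frac{10}{7}\right) 155 = - \frac{1550}{7} \approx -221.43$)
$\left(25 \left(72 + 4\right) - 26360\right) + N = \left(25 \left(72 + 4\right) - 26360\right) - \frac{1550}{7} = \left(25 \cdot 76 - 26360\right) - \frac{1550}{7} = \left(1900 - 26360\right) - \frac{1550}{7} = -24460 - \frac{1550}{7} = - \frac{172770}{7}$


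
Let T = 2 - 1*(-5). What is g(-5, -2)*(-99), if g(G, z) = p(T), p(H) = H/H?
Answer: -99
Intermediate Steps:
T = 7 (T = 2 + 5 = 7)
p(H) = 1
g(G, z) = 1
g(-5, -2)*(-99) = 1*(-99) = -99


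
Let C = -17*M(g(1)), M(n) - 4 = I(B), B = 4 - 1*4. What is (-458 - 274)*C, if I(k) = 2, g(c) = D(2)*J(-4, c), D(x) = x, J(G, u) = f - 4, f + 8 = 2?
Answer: 74664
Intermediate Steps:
f = -6 (f = -8 + 2 = -6)
J(G, u) = -10 (J(G, u) = -6 - 4 = -10)
B = 0 (B = 4 - 4 = 0)
g(c) = -20 (g(c) = 2*(-10) = -20)
M(n) = 6 (M(n) = 4 + 2 = 6)
C = -102 (C = -17*6 = -102)
(-458 - 274)*C = (-458 - 274)*(-102) = -732*(-102) = 74664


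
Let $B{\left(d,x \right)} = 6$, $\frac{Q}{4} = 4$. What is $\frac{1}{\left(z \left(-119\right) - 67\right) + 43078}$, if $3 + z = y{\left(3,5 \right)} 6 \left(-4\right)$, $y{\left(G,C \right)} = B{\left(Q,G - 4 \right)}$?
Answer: $\frac{1}{60504} \approx 1.6528 \cdot 10^{-5}$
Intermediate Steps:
$Q = 16$ ($Q = 4 \cdot 4 = 16$)
$y{\left(G,C \right)} = 6$
$z = -147$ ($z = -3 + 6 \cdot 6 \left(-4\right) = -3 + 36 \left(-4\right) = -3 - 144 = -147$)
$\frac{1}{\left(z \left(-119\right) - 67\right) + 43078} = \frac{1}{\left(\left(-147\right) \left(-119\right) - 67\right) + 43078} = \frac{1}{\left(17493 - 67\right) + 43078} = \frac{1}{17426 + 43078} = \frac{1}{60504}$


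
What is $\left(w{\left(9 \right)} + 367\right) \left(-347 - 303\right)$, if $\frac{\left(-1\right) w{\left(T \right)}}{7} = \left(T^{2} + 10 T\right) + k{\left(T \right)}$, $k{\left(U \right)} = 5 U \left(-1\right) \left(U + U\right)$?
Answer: $-3146000$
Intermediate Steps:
$k{\left(U \right)} = - 10 U^{2}$ ($k{\left(U \right)} = - 5 U 2 U = - 10 U^{2}$)
$w{\left(T \right)} = - 70 T + 63 T^{2}$ ($w{\left(T \right)} = - 7 \left(\left(T^{2} + 10 T\right) - 10 T^{2}\right) = - 7 \left(- 9 T^{2} + 10 T\right) = - 70 T + 63 T^{2}$)
$\left(w{\left(9 \right)} + 367\right) \left(-347 - 303\right) = \left(7 \cdot 9 \left(-10 + 9 \cdot 9\right) + 367\right) \left(-347 - 303\right) = \left(7 \cdot 9 \left(-10 + 81\right) + 367\right) \left(-650\right) = \left(7 \cdot 9 \cdot 71 + 367\right) \left(-650\right) = \left(4473 + 367\right) \left(-650\right) = 4840 \left(-650\right) = -3146000$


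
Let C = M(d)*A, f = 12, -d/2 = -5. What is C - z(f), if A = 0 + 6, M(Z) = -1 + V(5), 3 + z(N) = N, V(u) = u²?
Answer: 135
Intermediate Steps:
d = 10 (d = -2*(-5) = 10)
z(N) = -3 + N
M(Z) = 24 (M(Z) = -1 + 5² = -1 + 25 = 24)
A = 6
C = 144 (C = 24*6 = 144)
C - z(f) = 144 - (-3 + 12) = 144 - 1*9 = 144 - 9 = 135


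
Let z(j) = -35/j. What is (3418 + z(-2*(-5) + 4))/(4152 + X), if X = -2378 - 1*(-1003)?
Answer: 6831/5554 ≈ 1.2299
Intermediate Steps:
X = -1375 (X = -2378 + 1003 = -1375)
(3418 + z(-2*(-5) + 4))/(4152 + X) = (3418 - 35/(-2*(-5) + 4))/(4152 - 1375) = (3418 - 35/(10 + 4))/2777 = (3418 - 35/14)*(1/2777) = (3418 - 35*1/14)*(1/2777) = (3418 - 5/2)*(1/2777) = (6831/2)*(1/2777) = 6831/5554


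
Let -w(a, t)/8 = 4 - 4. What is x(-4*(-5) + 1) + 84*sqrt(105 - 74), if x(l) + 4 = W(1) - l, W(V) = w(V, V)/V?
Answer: -25 + 84*sqrt(31) ≈ 442.69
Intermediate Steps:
w(a, t) = 0 (w(a, t) = -8*(4 - 4) = -8*0 = 0)
W(V) = 0 (W(V) = 0/V = 0)
x(l) = -4 - l (x(l) = -4 + (0 - l) = -4 - l)
x(-4*(-5) + 1) + 84*sqrt(105 - 74) = (-4 - (-4*(-5) + 1)) + 84*sqrt(105 - 74) = (-4 - (20 + 1)) + 84*sqrt(31) = (-4 - 1*21) + 84*sqrt(31) = (-4 - 21) + 84*sqrt(31) = -25 + 84*sqrt(31)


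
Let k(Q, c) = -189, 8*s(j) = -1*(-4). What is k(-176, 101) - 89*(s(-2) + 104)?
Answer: -18979/2 ≈ -9489.5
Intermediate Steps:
s(j) = 1/2 (s(j) = (-1*(-4))/8 = (1/8)*4 = 1/2)
k(-176, 101) - 89*(s(-2) + 104) = -189 - 89*(1/2 + 104) = -189 - 89*209/2 = -189 - 18601/2 = -18979/2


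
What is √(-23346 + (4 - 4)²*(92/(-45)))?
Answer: 3*I*√2594 ≈ 152.79*I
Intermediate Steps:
√(-23346 + (4 - 4)²*(92/(-45))) = √(-23346 + 0²*(92*(-1/45))) = √(-23346 + 0*(-92/45)) = √(-23346 + 0) = √(-23346) = 3*I*√2594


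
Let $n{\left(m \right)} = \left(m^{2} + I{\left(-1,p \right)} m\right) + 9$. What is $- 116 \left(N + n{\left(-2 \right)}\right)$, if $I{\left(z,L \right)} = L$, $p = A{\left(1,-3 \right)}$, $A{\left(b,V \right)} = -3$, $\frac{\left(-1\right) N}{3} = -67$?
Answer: $-25520$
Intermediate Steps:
$N = 201$ ($N = \left(-3\right) \left(-67\right) = 201$)
$p = -3$
$n{\left(m \right)} = 9 + m^{2} - 3 m$ ($n{\left(m \right)} = \left(m^{2} - 3 m\right) + 9 = 9 + m^{2} - 3 m$)
$- 116 \left(N + n{\left(-2 \right)}\right) = - 116 \left(201 + \left(9 + \left(-2\right)^{2} - -6\right)\right) = - 116 \left(201 + \left(9 + 4 + 6\right)\right) = - 116 \left(201 + 19\right) = \left(-116\right) 220 = -25520$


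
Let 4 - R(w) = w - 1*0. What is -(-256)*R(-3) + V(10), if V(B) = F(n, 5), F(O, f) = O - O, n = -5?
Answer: 1792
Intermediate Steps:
R(w) = 4 - w (R(w) = 4 - (w - 1*0) = 4 - (w + 0) = 4 - w)
F(O, f) = 0
V(B) = 0
-(-256)*R(-3) + V(10) = -(-256)*(4 - 1*(-3)) + 0 = -(-256)*(4 + 3) + 0 = -(-256)*7 + 0 = -64*(-28) + 0 = 1792 + 0 = 1792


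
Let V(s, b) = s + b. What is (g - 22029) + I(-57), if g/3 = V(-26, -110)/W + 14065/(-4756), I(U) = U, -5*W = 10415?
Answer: -7547806485/341612 ≈ -22095.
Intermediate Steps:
W = -2083 (W = -⅕*10415 = -2083)
V(s, b) = b + s
g = -2963853/341612 (g = 3*((-110 - 26)/(-2083) + 14065/(-4756)) = 3*(-136*(-1/2083) + 14065*(-1/4756)) = 3*(136/2083 - 485/164) = 3*(-987951/341612) = -2963853/341612 ≈ -8.6761)
(g - 22029) + I(-57) = (-2963853/341612 - 22029) - 57 = -7528334601/341612 - 57 = -7547806485/341612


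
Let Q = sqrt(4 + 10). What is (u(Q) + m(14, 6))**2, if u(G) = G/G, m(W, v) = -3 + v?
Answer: 16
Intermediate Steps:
Q = sqrt(14) ≈ 3.7417
u(G) = 1
(u(Q) + m(14, 6))**2 = (1 + (-3 + 6))**2 = (1 + 3)**2 = 4**2 = 16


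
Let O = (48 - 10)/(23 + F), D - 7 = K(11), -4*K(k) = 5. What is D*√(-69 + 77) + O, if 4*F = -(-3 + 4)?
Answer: 152/91 + 23*√2/2 ≈ 17.934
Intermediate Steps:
K(k) = -5/4 (K(k) = -¼*5 = -5/4)
F = -¼ (F = (-(-3 + 4))/4 = (-1*1)/4 = (¼)*(-1) = -¼ ≈ -0.25000)
D = 23/4 (D = 7 - 5/4 = 23/4 ≈ 5.7500)
O = 152/91 (O = (48 - 10)/(23 - ¼) = 38/(91/4) = 38*(4/91) = 152/91 ≈ 1.6703)
D*√(-69 + 77) + O = 23*√(-69 + 77)/4 + 152/91 = 23*√8/4 + 152/91 = 23*(2*√2)/4 + 152/91 = 23*√2/2 + 152/91 = 152/91 + 23*√2/2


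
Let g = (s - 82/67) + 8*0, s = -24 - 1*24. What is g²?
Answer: 10876804/4489 ≈ 2423.0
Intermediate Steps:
s = -48 (s = -24 - 24 = -48)
g = -3298/67 (g = (-48 - 82/67) + 8*0 = (-48 - 82*1/67) + 0 = (-48 - 82/67) + 0 = -3298/67 + 0 = -3298/67 ≈ -49.224)
g² = (-3298/67)² = 10876804/4489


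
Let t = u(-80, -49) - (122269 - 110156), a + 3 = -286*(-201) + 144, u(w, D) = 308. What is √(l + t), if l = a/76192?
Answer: I*√4282890098946/19048 ≈ 108.65*I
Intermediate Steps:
a = 57627 (a = -3 + (-286*(-201) + 144) = -3 + (57486 + 144) = -3 + 57630 = 57627)
t = -11805 (t = 308 - (122269 - 110156) = 308 - 1*12113 = 308 - 12113 = -11805)
l = 57627/76192 ≈ 0.75634
√(l + t) = √(57627/76192 - 11805) = √(-899388933/76192) = I*√4282890098946/19048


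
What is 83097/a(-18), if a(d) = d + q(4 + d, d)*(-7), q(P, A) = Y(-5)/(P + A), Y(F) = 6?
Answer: -443184/89 ≈ -4979.6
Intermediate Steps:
q(P, A) = 6/(A + P) (q(P, A) = 6/(P + A) = 6/(A + P))
a(d) = d - 42/(4 + 2*d) (a(d) = d + (6/(d + (4 + d)))*(-7) = d + (6/(4 + 2*d))*(-7) = d - 42/(4 + 2*d))
83097/a(-18) = 83097/(((-21 - 18*(2 - 18))/(2 - 18))) = 83097/(((-21 - 18*(-16))/(-16))) = 83097/((-(-21 + 288)/16)) = 83097/((-1/16*267)) = 83097/(-267/16) = 83097*(-16/267) = -443184/89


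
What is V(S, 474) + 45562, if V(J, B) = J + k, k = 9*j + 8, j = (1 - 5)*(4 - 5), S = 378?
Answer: 45984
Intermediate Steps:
j = 4 (j = -4*(-1) = 4)
k = 44 (k = 9*4 + 8 = 36 + 8 = 44)
V(J, B) = 44 + J (V(J, B) = J + 44 = 44 + J)
V(S, 474) + 45562 = (44 + 378) + 45562 = 422 + 45562 = 45984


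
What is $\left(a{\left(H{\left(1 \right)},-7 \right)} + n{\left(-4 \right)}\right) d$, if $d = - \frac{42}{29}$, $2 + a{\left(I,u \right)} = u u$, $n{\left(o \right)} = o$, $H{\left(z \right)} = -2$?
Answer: $- \frac{1806}{29} \approx -62.276$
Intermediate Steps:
$a{\left(I,u \right)} = -2 + u^{2}$ ($a{\left(I,u \right)} = -2 + u u = -2 + u^{2}$)
$d = - \frac{42}{29}$ ($d = \left(-42\right) \frac{1}{29} = - \frac{42}{29} \approx -1.4483$)
$\left(a{\left(H{\left(1 \right)},-7 \right)} + n{\left(-4 \right)}\right) d = \left(\left(-2 + \left(-7\right)^{2}\right) - 4\right) \left(- \frac{42}{29}\right) = \left(\left(-2 + 49\right) - 4\right) \left(- \frac{42}{29}\right) = \left(47 - 4\right) \left(- \frac{42}{29}\right) = 43 \left(- \frac{42}{29}\right) = - \frac{1806}{29}$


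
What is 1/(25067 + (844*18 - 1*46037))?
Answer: -1/5778 ≈ -0.00017307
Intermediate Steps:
1/(25067 + (844*18 - 1*46037)) = 1/(25067 + (15192 - 46037)) = 1/(25067 - 30845) = 1/(-5778) = -1/5778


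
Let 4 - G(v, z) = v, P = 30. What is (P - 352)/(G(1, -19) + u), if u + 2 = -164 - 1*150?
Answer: 322/313 ≈ 1.0288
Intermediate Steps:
G(v, z) = 4 - v
u = -316 (u = -2 + (-164 - 1*150) = -2 + (-164 - 150) = -2 - 314 = -316)
(P - 352)/(G(1, -19) + u) = (30 - 352)/((4 - 1*1) - 316) = -322/((4 - 1) - 316) = -322/(3 - 316) = -322/(-313) = -322*(-1/313) = 322/313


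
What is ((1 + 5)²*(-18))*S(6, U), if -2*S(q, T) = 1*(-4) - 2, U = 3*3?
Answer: -1944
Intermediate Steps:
U = 9
S(q, T) = 3 (S(q, T) = -(1*(-4) - 2)/2 = -(-4 - 2)/2 = -½*(-6) = 3)
((1 + 5)²*(-18))*S(6, U) = ((1 + 5)²*(-18))*3 = (6²*(-18))*3 = (36*(-18))*3 = -648*3 = -1944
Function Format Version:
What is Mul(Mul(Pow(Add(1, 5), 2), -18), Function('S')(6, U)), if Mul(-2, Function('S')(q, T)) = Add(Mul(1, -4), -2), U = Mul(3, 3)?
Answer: -1944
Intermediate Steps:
U = 9
Function('S')(q, T) = 3 (Function('S')(q, T) = Mul(Rational(-1, 2), Add(Mul(1, -4), -2)) = Mul(Rational(-1, 2), Add(-4, -2)) = Mul(Rational(-1, 2), -6) = 3)
Mul(Mul(Pow(Add(1, 5), 2), -18), Function('S')(6, U)) = Mul(Mul(Pow(Add(1, 5), 2), -18), 3) = Mul(Mul(Pow(6, 2), -18), 3) = Mul(Mul(36, -18), 3) = Mul(-648, 3) = -1944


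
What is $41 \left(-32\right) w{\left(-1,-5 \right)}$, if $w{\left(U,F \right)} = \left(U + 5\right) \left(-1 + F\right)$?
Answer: $31488$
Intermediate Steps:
$w{\left(U,F \right)} = \left(-1 + F\right) \left(5 + U\right)$ ($w{\left(U,F \right)} = \left(5 + U\right) \left(-1 + F\right) = \left(-1 + F\right) \left(5 + U\right)$)
$41 \left(-32\right) w{\left(-1,-5 \right)} = 41 \left(-32\right) \left(-5 - -1 + 5 \left(-5\right) - -5\right) = - 1312 \left(-5 + 1 - 25 + 5\right) = \left(-1312\right) \left(-24\right) = 31488$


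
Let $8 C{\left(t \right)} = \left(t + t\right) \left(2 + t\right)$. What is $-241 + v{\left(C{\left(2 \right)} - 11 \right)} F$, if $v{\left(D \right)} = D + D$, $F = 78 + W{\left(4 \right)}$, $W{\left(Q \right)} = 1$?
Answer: $-1663$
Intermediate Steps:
$F = 79$ ($F = 78 + 1 = 79$)
$C{\left(t \right)} = \frac{t \left(2 + t\right)}{4}$ ($C{\left(t \right)} = \frac{\left(t + t\right) \left(2 + t\right)}{8} = \frac{2 t \left(2 + t\right)}{8} = \frac{t \left(2 + t\right)}{4}$)
$v{\left(D \right)} = 2 D$
$-241 + v{\left(C{\left(2 \right)} - 11 \right)} F = -241 + 2 \left(\frac{1}{4} \cdot 2 \left(2 + 2\right) - 11\right) 79 = -241 + 2 \left(\frac{1}{4} \cdot 2 \cdot 4 - 11\right) 79 = -241 + 2 \left(2 - 11\right) 79 = -241 + 2 \left(-9\right) 79 = -241 - 1422 = -1663$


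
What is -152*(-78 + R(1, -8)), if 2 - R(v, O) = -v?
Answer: 11400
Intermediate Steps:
R(v, O) = 2 + v (R(v, O) = 2 - (-1)*v = 2 + v)
-152*(-78 + R(1, -8)) = -152*(-78 + (2 + 1)) = -152*(-78 + 3) = -152*(-75) = 11400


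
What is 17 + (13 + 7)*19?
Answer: 397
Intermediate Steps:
17 + (13 + 7)*19 = 17 + 20*19 = 17 + 380 = 397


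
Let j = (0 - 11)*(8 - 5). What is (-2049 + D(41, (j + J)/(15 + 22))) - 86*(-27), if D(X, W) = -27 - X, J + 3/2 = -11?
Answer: 205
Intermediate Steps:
J = -25/2 (J = -3/2 - 11 = -25/2 ≈ -12.500)
j = -33 (j = -11*3 = -33)
(-2049 + D(41, (j + J)/(15 + 22))) - 86*(-27) = (-2049 + (-27 - 1*41)) - 86*(-27) = (-2049 + (-27 - 41)) + 2322 = (-2049 - 68) + 2322 = -2117 + 2322 = 205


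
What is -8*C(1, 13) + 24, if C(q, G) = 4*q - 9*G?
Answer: 928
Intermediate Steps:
C(q, G) = -9*G + 4*q
-8*C(1, 13) + 24 = -8*(-9*13 + 4*1) + 24 = -8*(-117 + 4) + 24 = -8*(-113) + 24 = 904 + 24 = 928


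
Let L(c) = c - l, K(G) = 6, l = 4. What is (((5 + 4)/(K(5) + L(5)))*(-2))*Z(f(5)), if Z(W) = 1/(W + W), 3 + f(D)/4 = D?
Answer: -9/56 ≈ -0.16071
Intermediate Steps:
f(D) = -12 + 4*D
L(c) = -4 + c (L(c) = c - 1*4 = c - 4 = -4 + c)
Z(W) = 1/(2*W)
(((5 + 4)/(K(5) + L(5)))*(-2))*Z(f(5)) = (((5 + 4)/(6 + (-4 + 5)))*(-2))*(1/(2*(-12 + 4*5))) = ((9/(6 + 1))*(-2))*(1/(2*(-12 + 20))) = ((9/7)*(-2))*((½)/8) = ((9*(⅐))*(-2))*((½)*(⅛)) = ((9/7)*(-2))*(1/16) = -18/7*1/16 = -9/56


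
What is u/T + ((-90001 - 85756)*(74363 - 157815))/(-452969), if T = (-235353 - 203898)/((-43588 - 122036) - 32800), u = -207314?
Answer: -25075980316900948/198967086219 ≈ -1.2603e+5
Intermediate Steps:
T = 439251/198424 (T = -439251/(-165624 - 32800) = -439251/(-198424) = -439251*(-1/198424) = 439251/198424 ≈ 2.2137)
u/T + ((-90001 - 85756)*(74363 - 157815))/(-452969) = -207314/439251/198424 + ((-90001 - 85756)*(74363 - 157815))/(-452969) = -207314*198424/439251 - 175757*(-83452)*(-1/452969) = -41136073136/439251 + 14667273164*(-1/452969) = -41136073136/439251 - 14667273164/452969 = -25075980316900948/198967086219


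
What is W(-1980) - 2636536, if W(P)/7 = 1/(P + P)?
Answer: -10440682567/3960 ≈ -2.6365e+6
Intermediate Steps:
W(P) = 7/(2*P) (W(P) = 7/(P + P) = 7/((2*P)) = 7*(1/(2*P)) = 7/(2*P))
W(-1980) - 2636536 = (7/2)/(-1980) - 2636536 = (7/2)*(-1/1980) - 2636536 = -7/3960 - 2636536 = -10440682567/3960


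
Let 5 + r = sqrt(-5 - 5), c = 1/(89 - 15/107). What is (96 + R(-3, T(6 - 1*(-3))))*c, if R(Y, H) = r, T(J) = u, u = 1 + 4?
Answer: 9737/9508 + 107*I*sqrt(10)/9508 ≈ 1.0241 + 0.035587*I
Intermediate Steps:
u = 5
T(J) = 5
c = 107/9508 (c = 1/(89 - 15*1/107) = 1/(89 - 15/107) = 1/(9508/107) = 107/9508 ≈ 0.011254)
r = -5 + I*sqrt(10) (r = -5 + sqrt(-5 - 5) = -5 + sqrt(-10) = -5 + I*sqrt(10) ≈ -5.0 + 3.1623*I)
R(Y, H) = -5 + I*sqrt(10)
(96 + R(-3, T(6 - 1*(-3))))*c = (96 + (-5 + I*sqrt(10)))*(107/9508) = (91 + I*sqrt(10))*(107/9508) = 9737/9508 + 107*I*sqrt(10)/9508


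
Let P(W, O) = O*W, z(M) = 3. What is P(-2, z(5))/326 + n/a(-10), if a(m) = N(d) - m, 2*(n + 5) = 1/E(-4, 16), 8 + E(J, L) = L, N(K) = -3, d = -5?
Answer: -13213/18256 ≈ -0.72376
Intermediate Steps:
E(J, L) = -8 + L
n = -79/16 (n = -5 + 1/(2*(-8 + 16)) = -5 + (½)/8 = -5 + (½)*(⅛) = -5 + 1/16 = -79/16 ≈ -4.9375)
a(m) = -3 - m
P(-2, z(5))/326 + n/a(-10) = (3*(-2))/326 - 79/(16*(-3 - 1*(-10))) = -6*1/326 - 79/(16*(-3 + 10)) = -3/163 - 79/16/7 = -3/163 - 79/16*⅐ = -3/163 - 79/112 = -13213/18256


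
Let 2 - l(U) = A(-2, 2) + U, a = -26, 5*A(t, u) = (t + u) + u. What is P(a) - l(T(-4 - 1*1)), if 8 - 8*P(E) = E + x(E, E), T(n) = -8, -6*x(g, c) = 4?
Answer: -79/15 ≈ -5.2667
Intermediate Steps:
x(g, c) = -⅔ (x(g, c) = -⅙*4 = -⅔)
A(t, u) = t/5 + 2*u/5 (A(t, u) = ((t + u) + u)/5 = (t + 2*u)/5 = t/5 + 2*u/5)
l(U) = 8/5 - U (l(U) = 2 - (((⅕)*(-2) + (⅖)*2) + U) = 2 - ((-⅖ + ⅘) + U) = 2 - (⅖ + U) = 2 + (-⅖ - U) = 8/5 - U)
P(E) = 13/12 - E/8 (P(E) = 1 - (E - ⅔)/8 = 1 - (-⅔ + E)/8 = 1 + (1/12 - E/8) = 13/12 - E/8)
P(a) - l(T(-4 - 1*1)) = (13/12 - ⅛*(-26)) - (8/5 - 1*(-8)) = (13/12 + 13/4) - (8/5 + 8) = 13/3 - 1*48/5 = 13/3 - 48/5 = -79/15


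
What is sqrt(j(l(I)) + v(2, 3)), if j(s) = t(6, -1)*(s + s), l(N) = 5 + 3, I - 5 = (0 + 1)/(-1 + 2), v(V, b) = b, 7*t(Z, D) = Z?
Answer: 3*sqrt(91)/7 ≈ 4.0883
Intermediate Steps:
t(Z, D) = Z/7
I = 6 (I = 5 + (0 + 1)/(-1 + 2) = 5 + 1/1 = 5 + 1*1 = 5 + 1 = 6)
l(N) = 8
j(s) = 12*s/7 (j(s) = ((1/7)*6)*(s + s) = 6*(2*s)/7 = 12*s/7)
sqrt(j(l(I)) + v(2, 3)) = sqrt((12/7)*8 + 3) = sqrt(96/7 + 3) = sqrt(117/7) = 3*sqrt(91)/7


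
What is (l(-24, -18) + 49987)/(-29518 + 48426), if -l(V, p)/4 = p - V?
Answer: 49963/18908 ≈ 2.6424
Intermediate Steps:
l(V, p) = -4*p + 4*V (l(V, p) = -4*(p - V) = -4*p + 4*V)
(l(-24, -18) + 49987)/(-29518 + 48426) = ((-4*(-18) + 4*(-24)) + 49987)/(-29518 + 48426) = ((72 - 96) + 49987)/18908 = (-24 + 49987)*(1/18908) = 49963*(1/18908) = 49963/18908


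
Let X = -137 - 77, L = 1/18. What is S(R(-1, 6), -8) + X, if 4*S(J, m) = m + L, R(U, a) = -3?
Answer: -15551/72 ≈ -215.99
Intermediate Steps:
L = 1/18 ≈ 0.055556
S(J, m) = 1/72 + m/4 (S(J, m) = (m + 1/18)/4 = (1/18 + m)/4 = 1/72 + m/4)
X = -214
S(R(-1, 6), -8) + X = (1/72 + (¼)*(-8)) - 214 = (1/72 - 2) - 214 = -143/72 - 214 = -15551/72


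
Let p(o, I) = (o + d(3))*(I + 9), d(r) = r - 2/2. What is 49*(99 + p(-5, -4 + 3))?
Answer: 3675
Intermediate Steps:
d(r) = -1 + r (d(r) = r - 2/2 = r - 1*1 = r - 1 = -1 + r)
p(o, I) = (2 + o)*(9 + I) (p(o, I) = (o + (-1 + 3))*(I + 9) = (o + 2)*(9 + I) = (2 + o)*(9 + I))
49*(99 + p(-5, -4 + 3)) = 49*(99 + (18 + 2*(-4 + 3) + 9*(-5) + (-4 + 3)*(-5))) = 49*(99 + (18 + 2*(-1) - 45 - 1*(-5))) = 49*(99 + (18 - 2 - 45 + 5)) = 49*(99 - 24) = 49*75 = 3675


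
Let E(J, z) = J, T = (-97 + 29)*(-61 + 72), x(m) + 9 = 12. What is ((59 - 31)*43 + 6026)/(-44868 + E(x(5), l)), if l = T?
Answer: -482/2991 ≈ -0.16115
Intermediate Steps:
x(m) = 3 (x(m) = -9 + 12 = 3)
T = -748 (T = -68*11 = -748)
l = -748
((59 - 31)*43 + 6026)/(-44868 + E(x(5), l)) = ((59 - 31)*43 + 6026)/(-44868 + 3) = (28*43 + 6026)/(-44865) = (1204 + 6026)*(-1/44865) = 7230*(-1/44865) = -482/2991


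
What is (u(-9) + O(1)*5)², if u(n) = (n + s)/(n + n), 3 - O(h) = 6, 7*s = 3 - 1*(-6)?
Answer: 10404/49 ≈ 212.33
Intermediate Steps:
s = 9/7 (s = (3 - 1*(-6))/7 = (3 + 6)/7 = (⅐)*9 = 9/7 ≈ 1.2857)
O(h) = -3 (O(h) = 3 - 1*6 = 3 - 6 = -3)
u(n) = (9/7 + n)/(2*n) (u(n) = (n + 9/7)/(n + n) = (9/7 + n)/((2*n)) = (9/7 + n)*(1/(2*n)) = (9/7 + n)/(2*n))
(u(-9) + O(1)*5)² = ((1/14)*(9 + 7*(-9))/(-9) - 3*5)² = ((1/14)*(-⅑)*(9 - 63) - 15)² = ((1/14)*(-⅑)*(-54) - 15)² = (3/7 - 15)² = (-102/7)² = 10404/49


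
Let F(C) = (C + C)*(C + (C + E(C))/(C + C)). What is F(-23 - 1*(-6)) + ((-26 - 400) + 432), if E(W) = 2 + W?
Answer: 552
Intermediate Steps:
F(C) = 2*C*(C + (2 + 2*C)/(2*C)) (F(C) = (C + C)*(C + (C + (2 + C))/(C + C)) = (2*C)*(C + (2 + 2*C)/((2*C))) = (2*C)*(C + (2 + 2*C)*(1/(2*C))) = (2*C)*(C + (2 + 2*C)/(2*C)) = 2*C*(C + (2 + 2*C)/(2*C)))
F(-23 - 1*(-6)) + ((-26 - 400) + 432) = (2 + 2*(-23 - 1*(-6)) + 2*(-23 - 1*(-6))²) + ((-26 - 400) + 432) = (2 + 2*(-23 + 6) + 2*(-23 + 6)²) + (-426 + 432) = (2 + 2*(-17) + 2*(-17)²) + 6 = (2 - 34 + 2*289) + 6 = (2 - 34 + 578) + 6 = 546 + 6 = 552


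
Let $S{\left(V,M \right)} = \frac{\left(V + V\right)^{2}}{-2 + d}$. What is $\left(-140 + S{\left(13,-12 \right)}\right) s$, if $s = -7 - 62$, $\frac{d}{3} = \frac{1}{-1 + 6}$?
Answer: $\frac{300840}{7} \approx 42977.0$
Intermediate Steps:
$d = \frac{3}{5}$ ($d = \frac{3}{-1 + 6} = \frac{3}{5} \approx 0.6$)
$s = -69$
$S{\left(V,M \right)} = - \frac{20 V^{2}}{7}$ ($S{\left(V,M \right)} = \frac{\left(V + V\right)^{2}}{-2 + \frac{3}{5}} = \frac{\left(2 V\right)^{2}}{- \frac{7}{5}} = - \frac{5 \cdot 4 V^{2}}{7} = - \frac{20 V^{2}}{7}$)
$\left(-140 + S{\left(13,-12 \right)}\right) s = \left(-140 - \frac{20 \cdot 13^{2}}{7}\right) \left(-69\right) = \left(-140 - \frac{3380}{7}\right) \left(-69\right) = \left(- \frac{4360}{7}\right) \left(-69\right) = \frac{300840}{7}$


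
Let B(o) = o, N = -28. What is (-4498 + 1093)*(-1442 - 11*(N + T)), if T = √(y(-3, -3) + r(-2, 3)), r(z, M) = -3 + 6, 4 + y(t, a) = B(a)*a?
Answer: 3861270 + 74910*√2 ≈ 3.9672e+6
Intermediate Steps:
y(t, a) = -4 + a² (y(t, a) = -4 + a*a = -4 + a²)
r(z, M) = 3
T = 2*√2 (T = √((-4 + (-3)²) + 3) = √((-4 + 9) + 3) = √(5 + 3) = √8 = 2*√2 ≈ 2.8284)
(-4498 + 1093)*(-1442 - 11*(N + T)) = (-4498 + 1093)*(-1442 - 11*(-28 + 2*√2)) = -3405*(-1442 + (308 - 22*√2)) = -3405*(-1134 - 22*√2) = 3861270 + 74910*√2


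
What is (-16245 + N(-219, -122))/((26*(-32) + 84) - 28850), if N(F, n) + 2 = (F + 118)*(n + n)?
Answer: -2799/9866 ≈ -0.28370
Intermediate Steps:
N(F, n) = -2 + 2*n*(118 + F) (N(F, n) = -2 + (F + 118)*(n + n) = -2 + (118 + F)*(2*n) = -2 + 2*n*(118 + F))
(-16245 + N(-219, -122))/((26*(-32) + 84) - 28850) = (-16245 + (-2 + 236*(-122) + 2*(-219)*(-122)))/((26*(-32) + 84) - 28850) = (-16245 + (-2 - 28792 + 53436))/((-832 + 84) - 28850) = (-16245 + 24642)/(-748 - 28850) = 8397/(-29598) = 8397*(-1/29598) = -2799/9866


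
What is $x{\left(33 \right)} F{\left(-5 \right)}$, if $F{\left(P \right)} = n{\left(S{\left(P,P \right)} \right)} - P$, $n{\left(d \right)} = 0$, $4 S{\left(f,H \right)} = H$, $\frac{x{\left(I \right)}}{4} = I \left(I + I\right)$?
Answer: $43560$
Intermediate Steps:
$x{\left(I \right)} = 8 I^{2}$ ($x{\left(I \right)} = 4 I \left(I + I\right) = 4 I 2 I = 4 \cdot 2 I^{2} = 8 I^{2}$)
$S{\left(f,H \right)} = \frac{H}{4}$
$F{\left(P \right)} = - P$ ($F{\left(P \right)} = 0 - P = - P$)
$x{\left(33 \right)} F{\left(-5 \right)} = 8 \cdot 33^{2} \left(\left(-1\right) \left(-5\right)\right) = 8 \cdot 1089 \cdot 5 = 8712 \cdot 5 = 43560$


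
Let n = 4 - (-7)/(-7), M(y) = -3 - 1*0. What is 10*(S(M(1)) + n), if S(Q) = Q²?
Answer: 120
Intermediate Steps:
M(y) = -3 (M(y) = -3 + 0 = -3)
n = 3 (n = 4 - (-7)*(-1)/7 = 4 - 1*1 = 4 - 1 = 3)
10*(S(M(1)) + n) = 10*((-3)² + 3) = 10*(9 + 3) = 10*12 = 120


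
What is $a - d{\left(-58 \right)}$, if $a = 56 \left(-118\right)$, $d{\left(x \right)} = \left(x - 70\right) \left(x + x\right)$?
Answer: $-21456$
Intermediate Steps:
$d{\left(x \right)} = 2 x \left(-70 + x\right)$ ($d{\left(x \right)} = \left(-70 + x\right) 2 x = 2 x \left(-70 + x\right)$)
$a = -6608$
$a - d{\left(-58 \right)} = -6608 - 2 \left(-58\right) \left(-70 - 58\right) = -6608 - 2 \left(-58\right) \left(-128\right) = -6608 - 14848 = -21456$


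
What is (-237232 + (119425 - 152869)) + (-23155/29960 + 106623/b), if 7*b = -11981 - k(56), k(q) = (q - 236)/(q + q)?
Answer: -49467834804315/182714056 ≈ -2.7074e+5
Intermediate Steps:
k(q) = (-236 + q)/(2*q) (k(q) = (-236 + q)/((2*q)) = (-236 + q)*(1/(2*q)) = (-236 + q)/(2*q))
b = -335423/196 (b = (-11981 - (-236 + 56)/(2*56))/7 = (-11981 - (-180)/(2*56))/7 = (-11981 - 1*(-45/28))/7 = (-11981 + 45/28)/7 = (⅐)*(-335423/28) = -335423/196 ≈ -1711.3)
(-237232 + (119425 - 152869)) + (-23155/29960 + 106623/b) = (-237232 + (119425 - 152869)) + (-23155/29960 + 106623/(-335423/196)) = (-237232 - 33444) + (-23155*1/29960 + 106623*(-196/335423)) = -270676 + (-4631/5992 - 1899828/30493) = -270676 - 11524982459/182714056 = -49467834804315/182714056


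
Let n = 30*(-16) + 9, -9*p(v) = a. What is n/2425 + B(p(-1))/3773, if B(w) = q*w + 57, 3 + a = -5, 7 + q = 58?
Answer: -4586774/27448575 ≈ -0.16710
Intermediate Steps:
q = 51 (q = -7 + 58 = 51)
a = -8 (a = -3 - 5 = -8)
p(v) = 8/9 (p(v) = -1/9*(-8) = 8/9)
n = -471 (n = -480 + 9 = -471)
B(w) = 57 + 51*w (B(w) = 51*w + 57 = 57 + 51*w)
n/2425 + B(p(-1))/3773 = -471/2425 + (57 + 51*(8/9))/3773 = -471*1/2425 + (57 + 136/3)*(1/3773) = -471/2425 + (307/3)*(1/3773) = -471/2425 + 307/11319 = -4586774/27448575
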